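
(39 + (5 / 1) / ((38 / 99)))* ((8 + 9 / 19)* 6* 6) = 5729346 / 361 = 15870.76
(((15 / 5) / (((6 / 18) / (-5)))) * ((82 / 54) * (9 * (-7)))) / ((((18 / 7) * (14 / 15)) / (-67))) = -480725 / 4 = -120181.25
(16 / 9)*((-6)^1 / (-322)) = 16 / 483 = 0.03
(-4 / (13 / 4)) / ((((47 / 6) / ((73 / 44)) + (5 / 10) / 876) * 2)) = -0.13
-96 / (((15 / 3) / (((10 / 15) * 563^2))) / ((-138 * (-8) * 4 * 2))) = -179166093312 / 5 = -35833218662.40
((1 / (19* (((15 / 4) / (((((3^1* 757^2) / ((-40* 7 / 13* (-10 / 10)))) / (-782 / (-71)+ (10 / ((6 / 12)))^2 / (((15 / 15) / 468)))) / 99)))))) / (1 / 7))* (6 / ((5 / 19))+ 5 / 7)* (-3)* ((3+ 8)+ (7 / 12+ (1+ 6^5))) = -40684877458127123 / 175015526994000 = -232.46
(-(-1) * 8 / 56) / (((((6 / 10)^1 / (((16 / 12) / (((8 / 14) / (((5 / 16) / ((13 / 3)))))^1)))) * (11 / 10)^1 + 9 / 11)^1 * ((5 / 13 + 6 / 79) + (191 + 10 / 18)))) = 0.00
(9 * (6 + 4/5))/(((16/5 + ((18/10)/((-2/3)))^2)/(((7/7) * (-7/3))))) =-14280/1049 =-13.61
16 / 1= 16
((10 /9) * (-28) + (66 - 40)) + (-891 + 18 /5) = -40163 /45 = -892.51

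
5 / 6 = 0.83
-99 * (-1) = 99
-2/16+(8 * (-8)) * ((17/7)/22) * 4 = -17485/616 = -28.38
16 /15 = 1.07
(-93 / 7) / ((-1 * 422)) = 93 / 2954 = 0.03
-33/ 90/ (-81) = 0.00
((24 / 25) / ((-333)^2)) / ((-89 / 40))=-64 / 16448535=-0.00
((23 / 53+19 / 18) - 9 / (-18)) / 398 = 949 / 189846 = 0.00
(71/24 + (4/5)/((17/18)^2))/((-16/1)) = -133699/554880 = -0.24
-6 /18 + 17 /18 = 0.61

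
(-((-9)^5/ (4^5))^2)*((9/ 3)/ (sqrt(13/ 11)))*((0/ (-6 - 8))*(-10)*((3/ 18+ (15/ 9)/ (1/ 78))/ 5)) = 0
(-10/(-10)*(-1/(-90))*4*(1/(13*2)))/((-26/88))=-44/7605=-0.01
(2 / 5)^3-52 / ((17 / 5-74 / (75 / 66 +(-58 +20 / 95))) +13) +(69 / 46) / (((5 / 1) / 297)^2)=5289.67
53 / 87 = 0.61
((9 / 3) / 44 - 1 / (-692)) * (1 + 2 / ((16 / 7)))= 3975 / 30448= 0.13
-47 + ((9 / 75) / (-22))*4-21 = -68.02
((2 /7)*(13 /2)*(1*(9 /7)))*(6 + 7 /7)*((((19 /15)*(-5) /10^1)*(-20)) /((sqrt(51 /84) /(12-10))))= 5928*sqrt(119) /119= 543.42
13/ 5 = 2.60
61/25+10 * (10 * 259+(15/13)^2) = 109494059/4225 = 25915.75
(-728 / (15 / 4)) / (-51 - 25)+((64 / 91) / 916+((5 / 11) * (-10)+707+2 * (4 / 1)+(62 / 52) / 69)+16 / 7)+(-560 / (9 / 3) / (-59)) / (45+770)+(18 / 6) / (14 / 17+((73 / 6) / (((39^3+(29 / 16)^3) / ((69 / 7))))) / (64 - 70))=1348936304988920861149325 / 1876230349887651504747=718.96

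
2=2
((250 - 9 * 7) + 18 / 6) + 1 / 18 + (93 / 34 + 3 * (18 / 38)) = 564574 / 2907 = 194.21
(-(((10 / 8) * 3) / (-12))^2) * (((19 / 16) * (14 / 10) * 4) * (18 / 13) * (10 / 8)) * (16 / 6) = -9975 / 3328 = -3.00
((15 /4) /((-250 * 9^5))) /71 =-1 /279498600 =-0.00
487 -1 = 486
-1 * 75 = -75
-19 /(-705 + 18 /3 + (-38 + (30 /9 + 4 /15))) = 5 /193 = 0.03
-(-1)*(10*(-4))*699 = -27960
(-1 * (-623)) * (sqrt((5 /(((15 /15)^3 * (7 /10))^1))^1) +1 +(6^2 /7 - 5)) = 712 +445 * sqrt(14) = 2377.04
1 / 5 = 0.20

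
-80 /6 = -13.33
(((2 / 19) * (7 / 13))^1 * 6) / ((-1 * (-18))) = 14 / 741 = 0.02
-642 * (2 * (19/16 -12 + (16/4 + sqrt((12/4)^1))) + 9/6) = 31137/4 -1284 * sqrt(3) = 5560.30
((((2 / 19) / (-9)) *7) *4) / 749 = -8 / 18297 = -0.00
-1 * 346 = -346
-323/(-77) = 323/77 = 4.19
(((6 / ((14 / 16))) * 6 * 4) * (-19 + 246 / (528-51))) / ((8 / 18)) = -2539296 / 371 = -6844.46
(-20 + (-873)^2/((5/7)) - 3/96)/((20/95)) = 5068062.70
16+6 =22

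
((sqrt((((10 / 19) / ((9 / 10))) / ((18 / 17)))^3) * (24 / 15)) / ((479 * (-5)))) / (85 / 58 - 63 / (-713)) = -56241440 * sqrt(646) / 8100357873309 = -0.00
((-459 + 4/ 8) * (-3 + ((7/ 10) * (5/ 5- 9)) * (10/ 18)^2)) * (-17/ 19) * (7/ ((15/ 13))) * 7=-3803263919/ 46170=-82375.22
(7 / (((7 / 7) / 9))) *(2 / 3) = 42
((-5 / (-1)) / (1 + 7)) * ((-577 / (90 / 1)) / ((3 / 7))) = -4039 / 432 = -9.35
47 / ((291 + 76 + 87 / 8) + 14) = 376 / 3135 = 0.12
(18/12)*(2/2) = 3/2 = 1.50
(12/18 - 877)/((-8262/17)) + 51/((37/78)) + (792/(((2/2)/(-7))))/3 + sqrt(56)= -93795011/53946 + 2*sqrt(14)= -1731.20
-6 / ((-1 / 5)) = 30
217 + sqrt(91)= 226.54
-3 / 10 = -0.30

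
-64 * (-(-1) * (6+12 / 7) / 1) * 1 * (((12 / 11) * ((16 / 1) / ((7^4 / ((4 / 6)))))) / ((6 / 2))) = -147456 / 184877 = -0.80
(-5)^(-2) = 1/25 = 0.04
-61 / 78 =-0.78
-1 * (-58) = 58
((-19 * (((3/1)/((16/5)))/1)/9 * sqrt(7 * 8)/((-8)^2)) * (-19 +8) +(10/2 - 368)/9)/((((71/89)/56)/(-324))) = 65130912/71 - 17577945 * sqrt(14)/1136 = 859440.09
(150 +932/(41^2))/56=2.69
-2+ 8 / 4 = 0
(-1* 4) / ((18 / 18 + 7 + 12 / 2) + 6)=-1 / 5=-0.20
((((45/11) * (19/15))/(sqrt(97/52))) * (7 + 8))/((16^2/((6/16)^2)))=7695 * sqrt(1261)/8740864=0.03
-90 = -90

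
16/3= 5.33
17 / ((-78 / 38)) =-323 / 39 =-8.28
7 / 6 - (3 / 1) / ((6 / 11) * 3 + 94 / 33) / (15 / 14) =301 / 555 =0.54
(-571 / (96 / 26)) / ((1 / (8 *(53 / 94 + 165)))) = -115524149 / 564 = -204830.05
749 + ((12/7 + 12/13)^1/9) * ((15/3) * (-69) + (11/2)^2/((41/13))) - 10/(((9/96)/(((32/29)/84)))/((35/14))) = 630246079/973791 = 647.21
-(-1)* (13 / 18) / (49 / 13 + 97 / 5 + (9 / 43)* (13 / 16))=0.03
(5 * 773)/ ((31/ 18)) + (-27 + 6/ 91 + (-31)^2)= 8965870/ 2821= 3178.26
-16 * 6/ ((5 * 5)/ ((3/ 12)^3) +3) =-96/ 1603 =-0.06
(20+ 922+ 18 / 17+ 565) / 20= 75.40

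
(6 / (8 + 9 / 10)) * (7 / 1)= 420 / 89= 4.72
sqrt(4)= 2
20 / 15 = 4 / 3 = 1.33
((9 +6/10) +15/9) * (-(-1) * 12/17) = 676/85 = 7.95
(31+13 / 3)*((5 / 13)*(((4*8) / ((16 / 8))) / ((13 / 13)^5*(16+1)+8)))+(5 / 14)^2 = 337291 / 38220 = 8.82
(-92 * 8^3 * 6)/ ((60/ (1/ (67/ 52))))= -1224704/ 335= -3655.83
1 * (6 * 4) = 24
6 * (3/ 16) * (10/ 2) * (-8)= -45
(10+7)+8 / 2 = 21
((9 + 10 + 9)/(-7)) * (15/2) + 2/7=-208/7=-29.71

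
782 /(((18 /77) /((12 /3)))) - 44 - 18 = 119870 /9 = 13318.89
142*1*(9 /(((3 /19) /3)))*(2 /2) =24282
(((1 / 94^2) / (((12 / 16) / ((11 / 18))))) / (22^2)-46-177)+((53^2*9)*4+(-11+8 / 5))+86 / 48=1323868603021 / 13121460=100893.39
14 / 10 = 7 / 5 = 1.40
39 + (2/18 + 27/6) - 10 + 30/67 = 41075/1206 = 34.06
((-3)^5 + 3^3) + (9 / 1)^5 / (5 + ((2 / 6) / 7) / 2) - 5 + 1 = 2433638 / 211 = 11533.83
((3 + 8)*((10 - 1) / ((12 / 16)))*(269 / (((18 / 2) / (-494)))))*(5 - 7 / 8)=-8039603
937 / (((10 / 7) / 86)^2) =84893137 / 25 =3395725.48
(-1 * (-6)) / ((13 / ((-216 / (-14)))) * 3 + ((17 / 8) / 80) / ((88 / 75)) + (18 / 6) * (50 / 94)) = 28588032 / 19755097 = 1.45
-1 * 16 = -16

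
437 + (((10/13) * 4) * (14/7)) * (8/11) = 63131/143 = 441.48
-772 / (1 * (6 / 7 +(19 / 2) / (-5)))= 54040 / 73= 740.27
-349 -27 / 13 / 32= -145211 / 416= -349.06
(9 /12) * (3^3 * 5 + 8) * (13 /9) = 1859 /12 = 154.92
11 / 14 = 0.79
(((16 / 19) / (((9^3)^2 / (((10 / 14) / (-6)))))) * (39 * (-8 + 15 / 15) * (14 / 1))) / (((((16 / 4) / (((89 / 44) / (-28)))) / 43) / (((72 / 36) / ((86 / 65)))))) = -376025 / 444284676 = -0.00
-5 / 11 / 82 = -5 / 902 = -0.01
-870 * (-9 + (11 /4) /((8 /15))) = 53505 /16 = 3344.06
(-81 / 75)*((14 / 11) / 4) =-189 / 550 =-0.34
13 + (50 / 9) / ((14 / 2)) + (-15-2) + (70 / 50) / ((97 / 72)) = -66218 / 30555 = -2.17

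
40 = 40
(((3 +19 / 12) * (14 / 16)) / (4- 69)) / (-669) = 0.00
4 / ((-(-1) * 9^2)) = 4 / 81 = 0.05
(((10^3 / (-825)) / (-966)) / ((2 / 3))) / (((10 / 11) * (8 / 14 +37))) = 0.00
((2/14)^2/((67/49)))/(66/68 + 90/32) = 272/68943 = 0.00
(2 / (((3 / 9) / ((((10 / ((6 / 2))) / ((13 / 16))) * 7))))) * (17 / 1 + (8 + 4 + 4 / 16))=5040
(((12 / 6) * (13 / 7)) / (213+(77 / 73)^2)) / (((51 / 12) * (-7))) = -277108 / 475228999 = -0.00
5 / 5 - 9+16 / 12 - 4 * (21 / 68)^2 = -24443 / 3468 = -7.05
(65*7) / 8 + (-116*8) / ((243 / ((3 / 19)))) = 692821 / 12312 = 56.27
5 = 5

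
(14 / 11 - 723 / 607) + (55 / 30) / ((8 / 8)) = 76717 / 40062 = 1.91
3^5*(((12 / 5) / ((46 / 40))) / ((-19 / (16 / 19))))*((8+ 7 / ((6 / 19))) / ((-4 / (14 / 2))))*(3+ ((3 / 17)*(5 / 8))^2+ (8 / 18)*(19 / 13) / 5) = 1163030774409 / 311943710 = 3728.34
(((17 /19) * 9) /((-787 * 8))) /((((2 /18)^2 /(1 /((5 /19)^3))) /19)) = -85003587 /787000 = -108.01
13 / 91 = 1 / 7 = 0.14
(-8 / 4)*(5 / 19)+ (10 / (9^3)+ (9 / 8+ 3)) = 400283 / 110808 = 3.61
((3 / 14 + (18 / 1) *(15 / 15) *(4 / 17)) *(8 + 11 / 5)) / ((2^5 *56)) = 3177 / 125440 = 0.03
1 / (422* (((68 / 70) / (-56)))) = -490 / 3587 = -0.14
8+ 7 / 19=8.37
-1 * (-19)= 19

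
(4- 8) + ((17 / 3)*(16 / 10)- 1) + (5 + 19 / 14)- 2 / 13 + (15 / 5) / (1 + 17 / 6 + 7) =28793 / 2730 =10.55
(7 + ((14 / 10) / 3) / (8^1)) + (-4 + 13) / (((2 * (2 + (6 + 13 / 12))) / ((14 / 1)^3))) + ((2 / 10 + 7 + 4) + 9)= 18137659 / 13080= 1386.67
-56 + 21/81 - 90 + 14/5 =-19297/135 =-142.94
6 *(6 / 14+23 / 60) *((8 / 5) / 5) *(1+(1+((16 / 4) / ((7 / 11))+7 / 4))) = 95821 / 6125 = 15.64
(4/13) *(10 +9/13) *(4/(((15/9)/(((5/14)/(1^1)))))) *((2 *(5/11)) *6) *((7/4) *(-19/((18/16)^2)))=-6760960/16731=-404.10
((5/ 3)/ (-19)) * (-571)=2855/ 57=50.09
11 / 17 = 0.65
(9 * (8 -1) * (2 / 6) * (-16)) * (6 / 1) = -2016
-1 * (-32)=32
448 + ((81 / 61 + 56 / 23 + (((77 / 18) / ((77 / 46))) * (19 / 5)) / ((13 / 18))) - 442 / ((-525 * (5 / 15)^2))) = 472.79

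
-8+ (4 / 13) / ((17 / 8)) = -1736 / 221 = -7.86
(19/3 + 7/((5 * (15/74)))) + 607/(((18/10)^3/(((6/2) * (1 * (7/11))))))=14162888/66825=211.94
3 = 3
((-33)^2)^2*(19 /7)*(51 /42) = 383052483 /98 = 3908698.81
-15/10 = -3/2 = -1.50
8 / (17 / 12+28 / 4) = 96 / 101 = 0.95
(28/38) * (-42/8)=-147/38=-3.87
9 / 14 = 0.64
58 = 58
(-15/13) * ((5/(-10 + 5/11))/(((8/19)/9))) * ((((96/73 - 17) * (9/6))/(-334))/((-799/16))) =-32306175/1772790838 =-0.02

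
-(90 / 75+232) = -1166 / 5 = -233.20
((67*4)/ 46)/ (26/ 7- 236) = -469/ 18699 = -0.03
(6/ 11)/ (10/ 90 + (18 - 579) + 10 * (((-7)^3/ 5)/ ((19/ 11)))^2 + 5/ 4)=389880/ 10874520283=0.00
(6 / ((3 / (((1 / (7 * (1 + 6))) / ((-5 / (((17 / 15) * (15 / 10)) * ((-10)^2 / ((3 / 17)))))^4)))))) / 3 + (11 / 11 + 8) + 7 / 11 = 2455467881374 / 130977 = 18747321.14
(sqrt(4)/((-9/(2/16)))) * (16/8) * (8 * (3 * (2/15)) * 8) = -64/45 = -1.42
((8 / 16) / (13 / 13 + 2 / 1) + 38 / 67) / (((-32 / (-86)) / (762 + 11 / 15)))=1504.24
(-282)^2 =79524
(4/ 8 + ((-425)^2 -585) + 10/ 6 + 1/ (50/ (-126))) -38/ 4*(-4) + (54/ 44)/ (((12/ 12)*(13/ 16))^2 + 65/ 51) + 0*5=7505185545703/ 41677350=180078.28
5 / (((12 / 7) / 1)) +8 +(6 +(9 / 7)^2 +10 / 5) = 12095 / 588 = 20.57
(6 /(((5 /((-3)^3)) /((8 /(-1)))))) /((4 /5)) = 324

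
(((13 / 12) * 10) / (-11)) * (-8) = 260 / 33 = 7.88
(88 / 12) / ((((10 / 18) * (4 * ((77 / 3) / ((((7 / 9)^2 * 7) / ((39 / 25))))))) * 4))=245 / 2808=0.09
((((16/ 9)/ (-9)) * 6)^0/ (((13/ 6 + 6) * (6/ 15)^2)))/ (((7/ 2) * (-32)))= -0.01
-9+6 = -3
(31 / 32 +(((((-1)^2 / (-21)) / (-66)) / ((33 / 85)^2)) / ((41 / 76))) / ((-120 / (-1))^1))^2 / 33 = 0.03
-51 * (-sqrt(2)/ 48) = 17 * sqrt(2)/ 16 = 1.50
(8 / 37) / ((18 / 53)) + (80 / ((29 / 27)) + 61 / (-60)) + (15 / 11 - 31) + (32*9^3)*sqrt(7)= 94470571 / 2124540 + 23328*sqrt(7)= 61764.55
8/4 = 2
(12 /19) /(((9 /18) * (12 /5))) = 10 /19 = 0.53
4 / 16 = 1 / 4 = 0.25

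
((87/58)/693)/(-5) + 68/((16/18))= 88357/1155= 76.50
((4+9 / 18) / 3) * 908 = 1362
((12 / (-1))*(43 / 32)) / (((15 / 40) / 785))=-33755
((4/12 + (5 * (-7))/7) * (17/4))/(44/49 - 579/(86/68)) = 250733/5776332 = 0.04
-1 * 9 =-9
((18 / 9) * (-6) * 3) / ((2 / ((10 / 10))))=-18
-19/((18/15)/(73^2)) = -506255/6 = -84375.83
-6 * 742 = -4452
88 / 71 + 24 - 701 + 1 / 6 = -287803 / 426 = -675.59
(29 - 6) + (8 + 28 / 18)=293 / 9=32.56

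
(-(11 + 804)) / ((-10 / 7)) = 1141 / 2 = 570.50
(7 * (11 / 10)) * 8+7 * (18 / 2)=623 / 5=124.60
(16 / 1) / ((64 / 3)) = 3 / 4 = 0.75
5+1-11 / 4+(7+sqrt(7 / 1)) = sqrt(7)+41 / 4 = 12.90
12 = 12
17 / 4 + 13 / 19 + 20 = 1895 / 76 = 24.93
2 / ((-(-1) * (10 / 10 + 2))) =2 / 3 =0.67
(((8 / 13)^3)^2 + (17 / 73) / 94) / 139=1880887881 / 4603897306762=0.00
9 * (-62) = -558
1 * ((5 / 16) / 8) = 5 / 128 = 0.04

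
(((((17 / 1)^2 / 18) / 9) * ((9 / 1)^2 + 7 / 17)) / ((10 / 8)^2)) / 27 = 188224 / 54675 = 3.44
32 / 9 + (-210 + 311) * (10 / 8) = 4673 / 36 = 129.81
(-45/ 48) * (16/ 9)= -5/ 3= -1.67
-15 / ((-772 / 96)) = 360 / 193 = 1.87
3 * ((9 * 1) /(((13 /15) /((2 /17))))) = 810 /221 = 3.67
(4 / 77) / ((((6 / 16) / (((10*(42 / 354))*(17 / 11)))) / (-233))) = -1267520 / 21417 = -59.18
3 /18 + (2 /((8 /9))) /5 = 37 /60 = 0.62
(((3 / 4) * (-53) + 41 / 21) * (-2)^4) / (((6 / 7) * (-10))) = 70.56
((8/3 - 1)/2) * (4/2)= 5/3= 1.67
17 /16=1.06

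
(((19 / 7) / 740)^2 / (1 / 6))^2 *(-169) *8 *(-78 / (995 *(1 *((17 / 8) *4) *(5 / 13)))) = 100496648187 / 475719633683218750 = 0.00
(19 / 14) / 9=19 / 126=0.15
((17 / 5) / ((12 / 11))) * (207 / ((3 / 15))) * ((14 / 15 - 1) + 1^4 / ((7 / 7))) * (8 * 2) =48171.20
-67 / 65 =-1.03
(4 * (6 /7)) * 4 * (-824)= -79104 /7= -11300.57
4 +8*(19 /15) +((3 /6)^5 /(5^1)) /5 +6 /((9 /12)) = 53123 /2400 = 22.13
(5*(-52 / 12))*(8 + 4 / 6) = -187.78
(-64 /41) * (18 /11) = -2.55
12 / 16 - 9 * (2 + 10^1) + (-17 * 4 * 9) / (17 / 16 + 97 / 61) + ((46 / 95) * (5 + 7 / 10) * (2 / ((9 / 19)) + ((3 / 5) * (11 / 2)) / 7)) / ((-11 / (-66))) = -786038653 / 3020500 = -260.23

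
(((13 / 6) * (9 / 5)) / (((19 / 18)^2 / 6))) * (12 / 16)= 28431 / 1805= 15.75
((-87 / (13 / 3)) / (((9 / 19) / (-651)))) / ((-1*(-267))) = 119567 / 1157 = 103.34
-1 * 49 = -49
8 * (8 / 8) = 8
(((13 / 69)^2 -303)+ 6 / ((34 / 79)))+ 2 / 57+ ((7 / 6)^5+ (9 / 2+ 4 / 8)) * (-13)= -507663549761 / 1328661792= -382.09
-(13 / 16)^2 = -169 / 256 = -0.66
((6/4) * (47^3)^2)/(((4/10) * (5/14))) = 226363521909/2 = 113181760954.50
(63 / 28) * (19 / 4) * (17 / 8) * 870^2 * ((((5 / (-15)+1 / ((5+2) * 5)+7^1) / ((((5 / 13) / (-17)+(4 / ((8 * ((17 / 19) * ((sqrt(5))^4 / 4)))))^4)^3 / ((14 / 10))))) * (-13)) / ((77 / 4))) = 189406296791672264625470561325550079345703125 / 19987646129749233677561906953944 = 9476168207208.93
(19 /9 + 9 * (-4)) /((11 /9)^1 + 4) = -6.49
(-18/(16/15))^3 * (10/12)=-4100625/1024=-4004.52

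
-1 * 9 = -9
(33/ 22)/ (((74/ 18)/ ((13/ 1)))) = 351/ 74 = 4.74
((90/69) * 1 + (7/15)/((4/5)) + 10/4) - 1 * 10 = -1549/276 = -5.61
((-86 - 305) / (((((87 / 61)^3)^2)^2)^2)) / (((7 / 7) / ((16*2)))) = -88154152788661352073955112276816327984568480992 / 35355913511525016643527540154987349596888122561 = -2.49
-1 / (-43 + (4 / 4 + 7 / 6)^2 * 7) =36 / 365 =0.10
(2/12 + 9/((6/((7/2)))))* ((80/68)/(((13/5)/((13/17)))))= 1625/867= 1.87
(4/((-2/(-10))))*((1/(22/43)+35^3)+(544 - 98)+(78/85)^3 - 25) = 1169996559038/1351075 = 865974.55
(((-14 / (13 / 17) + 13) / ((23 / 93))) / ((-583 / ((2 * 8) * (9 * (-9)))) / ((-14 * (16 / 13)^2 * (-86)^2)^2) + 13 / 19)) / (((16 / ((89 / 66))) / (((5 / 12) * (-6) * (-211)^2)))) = 99619945832432377147686912 / 338566663707524149183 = 294240.27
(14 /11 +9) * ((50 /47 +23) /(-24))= -42601 /4136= -10.30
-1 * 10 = -10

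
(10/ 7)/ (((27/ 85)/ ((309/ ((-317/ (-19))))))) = 83.29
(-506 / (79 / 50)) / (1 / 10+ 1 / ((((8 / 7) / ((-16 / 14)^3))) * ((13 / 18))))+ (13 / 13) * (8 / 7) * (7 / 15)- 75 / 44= 105701667839 / 567439620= 186.28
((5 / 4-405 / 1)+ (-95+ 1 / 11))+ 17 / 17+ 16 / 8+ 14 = -21193 / 44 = -481.66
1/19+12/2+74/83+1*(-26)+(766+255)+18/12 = 3164863/3154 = 1003.44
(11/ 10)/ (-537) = -0.00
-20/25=-0.80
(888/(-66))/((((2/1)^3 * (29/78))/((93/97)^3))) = -1160687151/291142687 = -3.99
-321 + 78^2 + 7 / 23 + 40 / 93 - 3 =12322211 / 2139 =5760.73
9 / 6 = 3 / 2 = 1.50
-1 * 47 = -47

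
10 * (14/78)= 1.79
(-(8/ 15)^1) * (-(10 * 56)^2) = 501760/ 3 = 167253.33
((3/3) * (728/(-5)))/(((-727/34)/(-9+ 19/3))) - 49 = -732361/10905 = -67.16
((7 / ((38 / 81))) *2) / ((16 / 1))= 567 / 304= 1.87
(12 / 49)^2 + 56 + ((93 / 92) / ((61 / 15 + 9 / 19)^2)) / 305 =1264831055781985 / 22562040531632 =56.06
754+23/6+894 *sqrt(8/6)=4547/6+596 *sqrt(3)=1790.14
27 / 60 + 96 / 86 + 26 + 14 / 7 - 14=13387 / 860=15.57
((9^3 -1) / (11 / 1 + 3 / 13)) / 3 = 4732 / 219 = 21.61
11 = 11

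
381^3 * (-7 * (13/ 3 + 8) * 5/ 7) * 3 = -10231673085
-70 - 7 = -77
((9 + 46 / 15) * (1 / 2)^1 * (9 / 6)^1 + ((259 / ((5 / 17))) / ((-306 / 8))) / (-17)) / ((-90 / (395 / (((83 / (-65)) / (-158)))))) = -2583031321 / 457164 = -5650.12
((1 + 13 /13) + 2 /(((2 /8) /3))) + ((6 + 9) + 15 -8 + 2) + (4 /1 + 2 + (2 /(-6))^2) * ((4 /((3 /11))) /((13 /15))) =17950 /117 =153.42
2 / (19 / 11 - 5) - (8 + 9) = -317 / 18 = -17.61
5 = 5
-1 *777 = -777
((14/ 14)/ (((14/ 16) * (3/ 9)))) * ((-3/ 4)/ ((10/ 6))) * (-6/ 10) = 162/ 175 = 0.93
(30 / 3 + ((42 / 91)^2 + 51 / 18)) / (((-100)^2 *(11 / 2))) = 13229 / 55770000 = 0.00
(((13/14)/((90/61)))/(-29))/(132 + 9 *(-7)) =-0.00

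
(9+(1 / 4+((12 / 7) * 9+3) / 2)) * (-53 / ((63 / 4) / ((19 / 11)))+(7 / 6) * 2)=-113317 / 1764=-64.24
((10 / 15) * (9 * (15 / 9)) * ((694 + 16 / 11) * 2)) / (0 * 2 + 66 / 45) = 1147500 / 121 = 9483.47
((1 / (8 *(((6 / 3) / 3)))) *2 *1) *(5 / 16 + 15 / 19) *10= 5025 / 1216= 4.13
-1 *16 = -16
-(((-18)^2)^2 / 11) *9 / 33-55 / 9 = -2841007 / 1089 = -2608.82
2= 2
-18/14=-9/7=-1.29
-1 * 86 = -86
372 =372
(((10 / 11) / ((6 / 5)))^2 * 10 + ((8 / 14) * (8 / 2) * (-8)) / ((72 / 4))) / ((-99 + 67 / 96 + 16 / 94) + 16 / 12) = -18051008 / 369931485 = -0.05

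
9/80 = 0.11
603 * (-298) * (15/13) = -2695410/13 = -207339.23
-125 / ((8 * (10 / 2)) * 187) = -25 / 1496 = -0.02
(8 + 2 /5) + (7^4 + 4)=12067 /5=2413.40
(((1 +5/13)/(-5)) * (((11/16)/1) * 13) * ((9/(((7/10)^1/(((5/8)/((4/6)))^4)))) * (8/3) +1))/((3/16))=-26005551/71680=-362.80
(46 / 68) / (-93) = -23 / 3162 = -0.01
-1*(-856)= 856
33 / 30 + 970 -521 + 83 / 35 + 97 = 38463 / 70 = 549.47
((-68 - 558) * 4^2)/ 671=-10016/ 671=-14.93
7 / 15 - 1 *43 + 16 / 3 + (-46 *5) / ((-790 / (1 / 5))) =-14671 / 395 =-37.14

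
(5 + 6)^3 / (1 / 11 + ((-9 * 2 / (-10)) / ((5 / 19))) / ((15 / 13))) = 1830125 / 8276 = 221.14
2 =2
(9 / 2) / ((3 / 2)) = 3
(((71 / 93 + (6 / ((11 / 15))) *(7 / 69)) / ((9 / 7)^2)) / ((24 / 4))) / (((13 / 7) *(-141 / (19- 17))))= -12860099 / 10480263651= -0.00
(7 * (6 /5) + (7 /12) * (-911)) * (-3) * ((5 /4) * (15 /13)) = 470715 /208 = 2263.05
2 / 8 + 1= 5 / 4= 1.25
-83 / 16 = -5.19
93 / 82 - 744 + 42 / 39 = -790747 / 1066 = -741.79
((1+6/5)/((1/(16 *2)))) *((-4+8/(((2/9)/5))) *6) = 371712/5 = 74342.40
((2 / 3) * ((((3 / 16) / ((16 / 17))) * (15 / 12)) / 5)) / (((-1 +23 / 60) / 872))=-27795 / 592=-46.95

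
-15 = -15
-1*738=-738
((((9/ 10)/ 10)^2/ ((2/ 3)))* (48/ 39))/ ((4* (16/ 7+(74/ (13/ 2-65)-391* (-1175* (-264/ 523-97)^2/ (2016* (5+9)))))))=33499643688/ 1386749475967181875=0.00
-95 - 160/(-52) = -1195/13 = -91.92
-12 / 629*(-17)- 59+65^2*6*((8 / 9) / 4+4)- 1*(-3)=11874520 / 111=106977.66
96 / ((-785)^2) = 96 / 616225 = 0.00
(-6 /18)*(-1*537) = 179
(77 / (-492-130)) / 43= -77 / 26746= -0.00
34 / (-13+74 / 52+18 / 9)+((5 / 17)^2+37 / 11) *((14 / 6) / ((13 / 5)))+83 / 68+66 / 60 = 384176131 / 205808460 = 1.87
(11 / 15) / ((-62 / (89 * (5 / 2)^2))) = -4895 / 744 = -6.58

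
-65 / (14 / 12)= -390 / 7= -55.71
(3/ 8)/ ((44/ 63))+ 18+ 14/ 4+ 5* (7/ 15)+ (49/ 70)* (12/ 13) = 1717127/ 68640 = 25.02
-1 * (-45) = 45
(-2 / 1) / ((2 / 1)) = -1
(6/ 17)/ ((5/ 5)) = 6/ 17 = 0.35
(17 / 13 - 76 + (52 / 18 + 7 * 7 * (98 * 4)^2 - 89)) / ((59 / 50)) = 44046844900 / 6903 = 6380826.44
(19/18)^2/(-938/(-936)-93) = -4693/387495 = -0.01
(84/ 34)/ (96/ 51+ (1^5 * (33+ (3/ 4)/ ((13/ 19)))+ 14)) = 728/ 14727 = 0.05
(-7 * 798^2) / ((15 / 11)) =-16344636 / 5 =-3268927.20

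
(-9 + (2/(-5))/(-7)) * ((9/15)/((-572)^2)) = -939/57257200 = -0.00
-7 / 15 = -0.47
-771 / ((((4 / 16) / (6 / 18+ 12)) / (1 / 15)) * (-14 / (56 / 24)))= 19018 / 45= 422.62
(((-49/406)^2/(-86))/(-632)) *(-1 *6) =-147/91420064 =-0.00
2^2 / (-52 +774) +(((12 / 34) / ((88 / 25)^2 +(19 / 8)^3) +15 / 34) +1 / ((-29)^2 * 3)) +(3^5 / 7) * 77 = 2673.46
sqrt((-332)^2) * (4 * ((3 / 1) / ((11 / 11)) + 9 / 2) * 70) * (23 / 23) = 697200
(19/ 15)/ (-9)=-19/ 135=-0.14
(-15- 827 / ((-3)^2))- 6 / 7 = -6788 / 63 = -107.75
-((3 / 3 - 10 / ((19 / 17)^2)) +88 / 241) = 577721 / 87001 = 6.64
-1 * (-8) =8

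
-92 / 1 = -92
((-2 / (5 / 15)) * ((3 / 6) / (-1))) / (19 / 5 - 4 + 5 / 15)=45 / 2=22.50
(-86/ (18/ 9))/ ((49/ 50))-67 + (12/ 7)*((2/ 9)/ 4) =-16285/ 147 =-110.78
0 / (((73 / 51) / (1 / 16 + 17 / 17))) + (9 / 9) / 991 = 1 / 991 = 0.00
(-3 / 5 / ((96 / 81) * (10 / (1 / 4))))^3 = -531441 / 262144000000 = -0.00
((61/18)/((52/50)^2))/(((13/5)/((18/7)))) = 190625/61516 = 3.10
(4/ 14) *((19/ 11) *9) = 342/ 77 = 4.44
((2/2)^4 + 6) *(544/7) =544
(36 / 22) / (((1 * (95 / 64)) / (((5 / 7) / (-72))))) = -16 / 1463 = -0.01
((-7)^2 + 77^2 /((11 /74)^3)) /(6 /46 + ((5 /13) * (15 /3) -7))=-5937097985 /16269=-364933.18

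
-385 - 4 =-389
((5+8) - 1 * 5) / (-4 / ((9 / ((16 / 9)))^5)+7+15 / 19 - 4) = 66248903619 / 31371098137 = 2.11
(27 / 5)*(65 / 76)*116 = 10179 / 19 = 535.74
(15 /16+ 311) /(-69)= -217 /48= -4.52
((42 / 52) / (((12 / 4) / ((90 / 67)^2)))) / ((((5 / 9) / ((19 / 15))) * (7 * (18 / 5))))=2565 / 58357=0.04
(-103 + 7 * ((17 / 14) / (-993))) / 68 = -1.51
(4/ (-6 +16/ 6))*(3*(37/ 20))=-333/ 50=-6.66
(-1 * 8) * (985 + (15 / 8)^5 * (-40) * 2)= 1779595 / 256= 6951.54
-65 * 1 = -65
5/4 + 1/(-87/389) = -1121/348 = -3.22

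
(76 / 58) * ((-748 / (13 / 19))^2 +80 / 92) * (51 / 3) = 3001035049432 / 112723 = 26623094.22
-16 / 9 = -1.78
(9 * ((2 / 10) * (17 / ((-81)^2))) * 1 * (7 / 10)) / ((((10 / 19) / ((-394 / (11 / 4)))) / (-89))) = 79284226 / 1002375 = 79.10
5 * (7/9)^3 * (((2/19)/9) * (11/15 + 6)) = 69286/373977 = 0.19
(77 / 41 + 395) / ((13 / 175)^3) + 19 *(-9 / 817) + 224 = 3750800060971 / 3873311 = 968370.49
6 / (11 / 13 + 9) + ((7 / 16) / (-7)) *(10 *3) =-81 / 64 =-1.27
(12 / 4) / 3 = 1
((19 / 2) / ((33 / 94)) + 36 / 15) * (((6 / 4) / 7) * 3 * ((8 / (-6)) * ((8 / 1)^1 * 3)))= -233328 / 385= -606.05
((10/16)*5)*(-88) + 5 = -270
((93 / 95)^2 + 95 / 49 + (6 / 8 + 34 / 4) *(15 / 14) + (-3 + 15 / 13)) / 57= 504142729 / 2621509800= 0.19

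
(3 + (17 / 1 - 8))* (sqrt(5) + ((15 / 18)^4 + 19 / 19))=44.62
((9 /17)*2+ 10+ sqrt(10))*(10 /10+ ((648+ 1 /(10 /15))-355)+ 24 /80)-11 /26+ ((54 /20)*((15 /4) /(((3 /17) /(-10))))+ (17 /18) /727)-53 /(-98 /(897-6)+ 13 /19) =1479*sqrt(10) /5+ 43074854668931 /16537170780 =3540.13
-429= -429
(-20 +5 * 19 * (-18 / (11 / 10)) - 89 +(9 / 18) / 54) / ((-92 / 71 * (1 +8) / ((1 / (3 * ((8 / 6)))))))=140315951 / 3934656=35.66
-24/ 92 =-6/ 23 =-0.26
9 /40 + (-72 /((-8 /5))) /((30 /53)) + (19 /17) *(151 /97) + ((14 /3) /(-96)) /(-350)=967217429 /11872800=81.46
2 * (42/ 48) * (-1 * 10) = -35/ 2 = -17.50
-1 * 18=-18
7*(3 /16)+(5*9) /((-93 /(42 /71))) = 36141 /35216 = 1.03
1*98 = 98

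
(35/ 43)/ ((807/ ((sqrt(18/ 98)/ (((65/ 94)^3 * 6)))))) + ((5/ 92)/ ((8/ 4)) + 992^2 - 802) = 344825318775280253/ 350695246200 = 983262.03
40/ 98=20/ 49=0.41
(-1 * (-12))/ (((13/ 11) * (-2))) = -5.08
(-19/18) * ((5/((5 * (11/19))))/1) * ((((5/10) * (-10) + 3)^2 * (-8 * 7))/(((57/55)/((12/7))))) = 6080/9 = 675.56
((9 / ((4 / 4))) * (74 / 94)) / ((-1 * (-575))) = 333 / 27025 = 0.01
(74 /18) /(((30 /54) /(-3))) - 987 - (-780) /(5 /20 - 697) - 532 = -7164074 /4645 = -1542.32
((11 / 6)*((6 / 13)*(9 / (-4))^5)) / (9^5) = -11 / 13312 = -0.00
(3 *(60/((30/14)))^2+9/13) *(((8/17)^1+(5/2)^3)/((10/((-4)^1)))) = -13390113/884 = -15147.19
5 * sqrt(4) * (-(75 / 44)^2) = -28125 / 968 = -29.05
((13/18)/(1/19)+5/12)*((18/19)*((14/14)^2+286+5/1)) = 74314/19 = 3911.26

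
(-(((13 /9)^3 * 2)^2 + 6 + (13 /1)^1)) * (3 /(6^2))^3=-29404615 /918330048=-0.03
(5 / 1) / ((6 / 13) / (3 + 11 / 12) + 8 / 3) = 9165 / 5104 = 1.80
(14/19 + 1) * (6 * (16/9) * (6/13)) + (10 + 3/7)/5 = 91951/8645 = 10.64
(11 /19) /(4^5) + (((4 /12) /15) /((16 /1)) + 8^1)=7005871 /875520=8.00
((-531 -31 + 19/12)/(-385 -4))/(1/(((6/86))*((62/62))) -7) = 6725/34232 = 0.20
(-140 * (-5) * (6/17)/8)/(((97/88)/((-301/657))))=-4635400/361131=-12.84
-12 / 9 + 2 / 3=-2 / 3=-0.67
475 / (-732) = -0.65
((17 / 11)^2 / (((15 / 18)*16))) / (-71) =-867 / 343640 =-0.00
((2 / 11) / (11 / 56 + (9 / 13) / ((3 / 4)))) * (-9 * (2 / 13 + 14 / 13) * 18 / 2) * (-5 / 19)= 145152 / 34067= 4.26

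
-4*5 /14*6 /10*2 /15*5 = -4 /7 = -0.57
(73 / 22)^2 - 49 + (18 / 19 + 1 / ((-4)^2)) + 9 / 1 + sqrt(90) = -1029209 / 36784 + 3 * sqrt(10) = -18.49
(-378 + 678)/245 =60/49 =1.22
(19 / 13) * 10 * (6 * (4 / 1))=4560 / 13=350.77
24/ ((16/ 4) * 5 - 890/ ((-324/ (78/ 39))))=1944/ 2065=0.94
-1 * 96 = -96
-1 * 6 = -6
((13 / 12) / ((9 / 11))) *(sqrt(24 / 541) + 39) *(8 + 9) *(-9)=-7943.42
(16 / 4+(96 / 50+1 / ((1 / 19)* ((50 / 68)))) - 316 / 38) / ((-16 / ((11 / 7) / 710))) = -0.00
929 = 929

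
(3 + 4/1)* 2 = 14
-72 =-72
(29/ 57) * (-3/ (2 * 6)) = -29/ 228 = -0.13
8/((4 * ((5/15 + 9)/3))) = 9/14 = 0.64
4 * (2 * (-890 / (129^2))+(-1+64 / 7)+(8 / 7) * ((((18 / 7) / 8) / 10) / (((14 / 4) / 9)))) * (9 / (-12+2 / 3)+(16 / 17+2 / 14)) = 9.43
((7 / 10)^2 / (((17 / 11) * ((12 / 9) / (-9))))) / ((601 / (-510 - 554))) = 1935549 / 510850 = 3.79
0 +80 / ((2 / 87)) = 3480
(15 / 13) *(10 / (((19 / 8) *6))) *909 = 181800 / 247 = 736.03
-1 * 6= -6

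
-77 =-77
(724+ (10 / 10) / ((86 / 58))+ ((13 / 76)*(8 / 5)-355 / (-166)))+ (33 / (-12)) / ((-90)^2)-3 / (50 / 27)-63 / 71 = 113028833878201 / 155992424400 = 724.58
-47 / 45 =-1.04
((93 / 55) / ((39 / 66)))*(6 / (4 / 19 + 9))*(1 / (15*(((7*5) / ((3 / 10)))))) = 10602 / 9953125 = 0.00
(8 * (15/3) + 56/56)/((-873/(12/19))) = -0.03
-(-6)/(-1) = -6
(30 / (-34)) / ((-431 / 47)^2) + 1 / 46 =1633727 / 145265102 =0.01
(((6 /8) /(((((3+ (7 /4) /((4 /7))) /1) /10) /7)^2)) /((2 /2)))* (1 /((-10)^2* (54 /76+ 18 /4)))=59584 /310497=0.19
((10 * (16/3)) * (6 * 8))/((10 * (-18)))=-128/9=-14.22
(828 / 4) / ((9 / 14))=322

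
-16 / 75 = -0.21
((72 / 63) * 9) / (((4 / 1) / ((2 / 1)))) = 36 / 7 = 5.14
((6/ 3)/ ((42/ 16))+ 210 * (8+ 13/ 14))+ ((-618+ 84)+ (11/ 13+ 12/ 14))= 1343.47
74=74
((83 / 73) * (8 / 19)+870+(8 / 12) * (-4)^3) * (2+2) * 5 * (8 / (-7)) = -551124160 / 29127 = -18921.42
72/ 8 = 9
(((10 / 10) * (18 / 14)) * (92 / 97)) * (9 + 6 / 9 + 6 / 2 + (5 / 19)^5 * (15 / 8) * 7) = 52006574499 / 3362542442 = 15.47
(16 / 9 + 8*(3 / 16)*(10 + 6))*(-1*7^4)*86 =-47904752 / 9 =-5322750.22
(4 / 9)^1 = 4 / 9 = 0.44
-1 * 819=-819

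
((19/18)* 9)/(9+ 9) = 19/36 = 0.53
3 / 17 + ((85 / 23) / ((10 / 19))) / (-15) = -3421 / 11730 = -0.29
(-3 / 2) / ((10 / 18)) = -27 / 10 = -2.70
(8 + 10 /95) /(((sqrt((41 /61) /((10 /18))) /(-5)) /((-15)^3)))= 124350.53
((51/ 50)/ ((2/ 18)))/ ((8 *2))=459/ 800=0.57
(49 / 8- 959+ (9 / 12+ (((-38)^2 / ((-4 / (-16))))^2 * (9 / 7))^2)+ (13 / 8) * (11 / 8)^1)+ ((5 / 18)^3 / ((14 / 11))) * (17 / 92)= 48372563096994680912617 / 26290656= 1839914648649112.48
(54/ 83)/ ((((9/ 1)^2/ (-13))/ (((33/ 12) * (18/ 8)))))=-429/ 664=-0.65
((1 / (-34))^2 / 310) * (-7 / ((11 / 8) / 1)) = -7 / 492745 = -0.00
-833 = -833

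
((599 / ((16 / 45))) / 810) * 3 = 599 / 96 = 6.24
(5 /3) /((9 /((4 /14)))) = 10 /189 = 0.05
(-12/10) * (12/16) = -9/10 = -0.90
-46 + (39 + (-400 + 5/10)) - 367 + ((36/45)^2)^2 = -966363/1250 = -773.09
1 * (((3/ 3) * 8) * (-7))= -56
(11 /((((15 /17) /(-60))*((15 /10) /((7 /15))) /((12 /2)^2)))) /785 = -41888 /3925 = -10.67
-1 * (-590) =590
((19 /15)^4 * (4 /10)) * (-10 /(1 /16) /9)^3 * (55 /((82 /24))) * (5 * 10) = -3757915504640 /807003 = -4656631.39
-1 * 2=-2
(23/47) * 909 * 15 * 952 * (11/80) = 82101789/94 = 873423.29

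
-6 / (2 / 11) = -33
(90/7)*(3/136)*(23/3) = 2.17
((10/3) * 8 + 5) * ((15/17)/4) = 475/68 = 6.99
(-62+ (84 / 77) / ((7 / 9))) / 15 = -4666 / 1155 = -4.04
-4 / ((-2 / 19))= 38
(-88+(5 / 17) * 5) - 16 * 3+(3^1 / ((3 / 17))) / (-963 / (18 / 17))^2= -1540227 / 11449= -134.53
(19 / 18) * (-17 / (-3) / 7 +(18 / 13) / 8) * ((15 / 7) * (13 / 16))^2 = 6625775 / 2107392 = 3.14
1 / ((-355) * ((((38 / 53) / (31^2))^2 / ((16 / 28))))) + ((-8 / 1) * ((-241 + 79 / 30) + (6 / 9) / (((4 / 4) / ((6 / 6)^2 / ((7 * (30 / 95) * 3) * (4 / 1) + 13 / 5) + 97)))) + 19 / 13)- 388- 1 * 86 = -191184347501204 / 96807133605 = -1974.90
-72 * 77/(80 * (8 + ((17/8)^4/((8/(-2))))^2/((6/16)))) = -34879832064/38905319045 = -0.90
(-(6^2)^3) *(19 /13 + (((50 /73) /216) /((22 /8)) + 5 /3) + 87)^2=-379000741.33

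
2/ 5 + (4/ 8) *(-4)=-8/ 5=-1.60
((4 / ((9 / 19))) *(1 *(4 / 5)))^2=92416 / 2025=45.64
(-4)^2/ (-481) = -0.03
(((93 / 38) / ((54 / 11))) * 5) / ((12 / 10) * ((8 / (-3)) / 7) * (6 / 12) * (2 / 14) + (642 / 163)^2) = 11098535525 / 68925057552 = 0.16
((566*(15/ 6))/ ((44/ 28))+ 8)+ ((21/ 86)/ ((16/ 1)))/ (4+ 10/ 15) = 27500835/ 30272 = 908.46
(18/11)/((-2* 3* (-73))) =3/803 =0.00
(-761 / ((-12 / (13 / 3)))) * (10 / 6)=49465 / 108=458.01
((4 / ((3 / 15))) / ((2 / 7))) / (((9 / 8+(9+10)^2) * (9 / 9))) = 560 / 2897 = 0.19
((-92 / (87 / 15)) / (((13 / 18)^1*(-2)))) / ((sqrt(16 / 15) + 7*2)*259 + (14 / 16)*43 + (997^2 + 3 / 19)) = 1431419405709600 / 130045701909316125127 -99093980160*sqrt(15) / 130045701909316125127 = 0.00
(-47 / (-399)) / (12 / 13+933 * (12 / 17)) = 10387 / 58155048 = 0.00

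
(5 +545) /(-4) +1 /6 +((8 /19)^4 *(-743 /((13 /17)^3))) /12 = -121699845260 /858945711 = -141.69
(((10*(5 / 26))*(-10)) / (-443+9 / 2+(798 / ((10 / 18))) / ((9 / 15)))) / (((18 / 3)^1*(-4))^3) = 125 / 175713408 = 0.00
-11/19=-0.58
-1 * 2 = -2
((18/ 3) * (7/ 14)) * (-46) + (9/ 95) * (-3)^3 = -13353/ 95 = -140.56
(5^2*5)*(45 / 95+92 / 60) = 14300 / 57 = 250.88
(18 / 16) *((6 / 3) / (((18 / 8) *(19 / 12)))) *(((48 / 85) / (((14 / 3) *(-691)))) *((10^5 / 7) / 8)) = -2160000 / 10936457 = -0.20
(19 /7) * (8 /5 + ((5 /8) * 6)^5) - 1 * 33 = 10159079 /5120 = 1984.20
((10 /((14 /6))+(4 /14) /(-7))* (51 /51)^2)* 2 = 416 /49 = 8.49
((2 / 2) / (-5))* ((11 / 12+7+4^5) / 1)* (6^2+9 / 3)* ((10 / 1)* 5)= -804895 / 2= -402447.50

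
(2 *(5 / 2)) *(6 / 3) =10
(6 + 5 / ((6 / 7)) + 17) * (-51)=-2941 / 2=-1470.50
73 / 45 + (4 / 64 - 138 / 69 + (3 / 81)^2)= -0.31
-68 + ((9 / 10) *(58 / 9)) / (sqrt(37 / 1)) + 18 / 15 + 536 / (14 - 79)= -4878 / 65 + 29 *sqrt(37) / 185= -74.09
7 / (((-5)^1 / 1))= -7 / 5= -1.40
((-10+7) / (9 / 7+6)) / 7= -1 / 17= -0.06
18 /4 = 9 /2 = 4.50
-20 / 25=-4 / 5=-0.80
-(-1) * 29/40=29/40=0.72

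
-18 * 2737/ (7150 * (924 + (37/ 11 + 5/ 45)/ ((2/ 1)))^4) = -215112377403/ 22928483370669388595200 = -0.00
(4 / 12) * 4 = 4 / 3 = 1.33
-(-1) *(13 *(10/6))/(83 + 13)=65/288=0.23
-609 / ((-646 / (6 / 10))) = 1827 / 3230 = 0.57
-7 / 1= -7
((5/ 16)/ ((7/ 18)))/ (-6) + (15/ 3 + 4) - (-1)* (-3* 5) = -687/ 112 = -6.13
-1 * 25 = -25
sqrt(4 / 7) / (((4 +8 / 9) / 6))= 27*sqrt(7) / 77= 0.93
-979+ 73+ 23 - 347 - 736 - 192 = -2158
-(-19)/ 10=19/ 10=1.90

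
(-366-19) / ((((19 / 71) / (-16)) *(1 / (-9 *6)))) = -23617440 / 19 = -1243023.16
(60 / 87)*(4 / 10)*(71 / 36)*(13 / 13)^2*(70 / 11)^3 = 48706000 / 347391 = 140.21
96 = 96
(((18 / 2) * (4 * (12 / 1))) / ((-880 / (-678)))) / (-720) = -1017 / 2200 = -0.46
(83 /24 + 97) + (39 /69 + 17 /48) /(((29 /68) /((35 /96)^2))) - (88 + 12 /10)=11.54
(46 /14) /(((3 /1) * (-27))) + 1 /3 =166 /567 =0.29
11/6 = 1.83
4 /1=4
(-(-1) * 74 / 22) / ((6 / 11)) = 37 / 6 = 6.17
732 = 732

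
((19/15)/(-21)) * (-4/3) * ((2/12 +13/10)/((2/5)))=836/2835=0.29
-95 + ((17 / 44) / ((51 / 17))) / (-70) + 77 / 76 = -16500653 / 175560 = -93.99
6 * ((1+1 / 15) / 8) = 4 / 5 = 0.80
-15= -15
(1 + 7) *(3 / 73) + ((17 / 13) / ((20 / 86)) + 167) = 1641313 / 9490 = 172.95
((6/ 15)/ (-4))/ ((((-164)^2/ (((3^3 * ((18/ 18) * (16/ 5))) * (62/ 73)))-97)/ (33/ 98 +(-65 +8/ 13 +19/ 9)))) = 66045531/ 2874061190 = 0.02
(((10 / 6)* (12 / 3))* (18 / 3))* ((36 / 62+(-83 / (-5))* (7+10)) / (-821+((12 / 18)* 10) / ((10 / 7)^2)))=-2629860 / 190123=-13.83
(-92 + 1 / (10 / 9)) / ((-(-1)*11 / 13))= -11843 / 110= -107.66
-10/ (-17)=10/ 17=0.59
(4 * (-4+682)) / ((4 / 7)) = 4746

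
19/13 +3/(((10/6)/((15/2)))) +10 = 649/26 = 24.96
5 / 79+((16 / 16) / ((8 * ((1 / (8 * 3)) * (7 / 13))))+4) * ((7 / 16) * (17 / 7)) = 90541 / 8848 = 10.23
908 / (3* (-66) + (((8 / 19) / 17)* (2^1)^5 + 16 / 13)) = -1906346 / 411453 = -4.63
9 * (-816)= -7344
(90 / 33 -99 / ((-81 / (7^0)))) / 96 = 391 / 9504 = 0.04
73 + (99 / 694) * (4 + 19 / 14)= 716693 / 9716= 73.76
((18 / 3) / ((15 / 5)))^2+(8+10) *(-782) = -14072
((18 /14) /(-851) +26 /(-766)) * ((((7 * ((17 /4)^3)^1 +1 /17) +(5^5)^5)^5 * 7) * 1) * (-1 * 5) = 181200392277372656133624851157771116541194988725183901911871948695702972814109147957652851096623518521175805 /62113045495014227968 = 2917267875585290512241427000000000000000000000000000000000000000000000000000000000000000.00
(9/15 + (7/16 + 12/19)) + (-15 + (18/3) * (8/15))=-15399/1520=-10.13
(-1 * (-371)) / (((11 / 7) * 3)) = 2597 / 33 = 78.70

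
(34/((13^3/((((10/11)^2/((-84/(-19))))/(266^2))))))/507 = 425/5270142495618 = 0.00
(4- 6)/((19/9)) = -18/19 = -0.95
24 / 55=0.44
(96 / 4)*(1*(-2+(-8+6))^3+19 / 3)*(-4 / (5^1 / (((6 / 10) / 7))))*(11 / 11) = 16608 / 175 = 94.90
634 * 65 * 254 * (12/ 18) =20934680/ 3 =6978226.67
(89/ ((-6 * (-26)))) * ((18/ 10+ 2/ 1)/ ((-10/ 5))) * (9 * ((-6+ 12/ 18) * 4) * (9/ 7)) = 121752/ 455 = 267.59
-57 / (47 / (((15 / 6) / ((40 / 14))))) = -399 / 376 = -1.06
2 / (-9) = -2 / 9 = -0.22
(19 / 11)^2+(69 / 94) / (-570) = 6444677 / 2161060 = 2.98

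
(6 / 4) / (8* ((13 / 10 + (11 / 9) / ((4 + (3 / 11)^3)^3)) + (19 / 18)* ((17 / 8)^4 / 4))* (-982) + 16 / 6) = -21180615582090240 / 743163396277257399523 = -0.00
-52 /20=-2.60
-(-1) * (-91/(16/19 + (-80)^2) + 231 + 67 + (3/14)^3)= 298.00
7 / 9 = 0.78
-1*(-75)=75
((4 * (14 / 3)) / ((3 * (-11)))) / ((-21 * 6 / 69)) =92 / 297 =0.31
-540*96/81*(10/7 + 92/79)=-1659.60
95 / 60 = 19 / 12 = 1.58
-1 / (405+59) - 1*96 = -44545 / 464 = -96.00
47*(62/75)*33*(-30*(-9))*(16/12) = 2307888/5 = 461577.60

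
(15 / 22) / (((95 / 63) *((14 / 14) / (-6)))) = -2.71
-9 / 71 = -0.13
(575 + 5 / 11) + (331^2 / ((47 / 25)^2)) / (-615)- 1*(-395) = 2749825850 / 2988777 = 920.05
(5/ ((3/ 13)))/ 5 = 13/ 3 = 4.33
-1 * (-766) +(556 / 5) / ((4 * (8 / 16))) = 4108 / 5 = 821.60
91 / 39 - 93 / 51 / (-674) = 2.34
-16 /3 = -5.33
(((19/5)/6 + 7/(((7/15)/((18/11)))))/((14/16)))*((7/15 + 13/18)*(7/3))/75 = 1778126/1670625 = 1.06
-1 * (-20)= 20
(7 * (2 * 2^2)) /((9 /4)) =224 /9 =24.89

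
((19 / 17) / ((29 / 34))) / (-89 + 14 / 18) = -171 / 11513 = -0.01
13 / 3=4.33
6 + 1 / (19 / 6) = 120 / 19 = 6.32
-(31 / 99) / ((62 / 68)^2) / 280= -289 / 214830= -0.00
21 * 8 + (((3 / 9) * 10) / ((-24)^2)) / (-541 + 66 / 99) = 78430459 / 466848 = 168.00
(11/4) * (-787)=-8657/4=-2164.25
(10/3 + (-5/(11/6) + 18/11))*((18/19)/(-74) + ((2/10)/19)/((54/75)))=23/5643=0.00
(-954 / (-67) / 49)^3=868250664 / 35384466187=0.02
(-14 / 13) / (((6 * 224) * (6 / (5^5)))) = -3125 / 7488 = -0.42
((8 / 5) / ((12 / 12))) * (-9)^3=-5832 / 5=-1166.40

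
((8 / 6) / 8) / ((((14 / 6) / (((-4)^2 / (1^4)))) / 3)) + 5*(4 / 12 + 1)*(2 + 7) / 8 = 153 / 14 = 10.93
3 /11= 0.27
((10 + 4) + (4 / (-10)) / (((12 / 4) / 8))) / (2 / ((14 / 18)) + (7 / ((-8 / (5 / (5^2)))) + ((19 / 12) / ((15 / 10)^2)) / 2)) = 97776 / 20777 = 4.71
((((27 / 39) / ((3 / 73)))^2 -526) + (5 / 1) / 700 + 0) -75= -7504951 / 23660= -317.20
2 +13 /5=23 /5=4.60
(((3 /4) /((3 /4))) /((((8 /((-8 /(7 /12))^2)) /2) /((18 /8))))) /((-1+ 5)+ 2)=864 /49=17.63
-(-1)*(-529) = -529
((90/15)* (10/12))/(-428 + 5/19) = -95/8127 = -0.01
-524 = -524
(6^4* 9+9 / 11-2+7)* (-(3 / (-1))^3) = 3465936 / 11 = 315085.09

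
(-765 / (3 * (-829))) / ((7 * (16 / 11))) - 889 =-82539067 / 92848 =-888.97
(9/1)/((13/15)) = 135/13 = 10.38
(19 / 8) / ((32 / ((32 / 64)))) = 19 / 512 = 0.04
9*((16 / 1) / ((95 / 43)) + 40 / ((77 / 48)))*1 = 289.59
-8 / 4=-2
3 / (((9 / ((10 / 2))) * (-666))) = -5 / 1998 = -0.00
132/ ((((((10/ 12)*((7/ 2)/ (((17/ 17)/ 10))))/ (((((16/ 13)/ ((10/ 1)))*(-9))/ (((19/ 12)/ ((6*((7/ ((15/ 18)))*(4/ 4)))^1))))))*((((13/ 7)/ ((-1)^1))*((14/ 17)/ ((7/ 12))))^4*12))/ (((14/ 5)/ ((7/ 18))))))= -178675723611/ 88182087500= -2.03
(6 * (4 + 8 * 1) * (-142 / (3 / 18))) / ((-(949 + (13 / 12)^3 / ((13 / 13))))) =106002432 / 1642069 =64.55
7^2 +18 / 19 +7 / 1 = 1082 / 19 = 56.95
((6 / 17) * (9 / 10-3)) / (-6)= 21 / 170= 0.12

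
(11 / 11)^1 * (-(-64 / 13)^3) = 262144 / 2197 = 119.32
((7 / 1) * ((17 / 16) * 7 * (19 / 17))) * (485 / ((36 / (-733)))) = -330975155 / 576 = -574609.64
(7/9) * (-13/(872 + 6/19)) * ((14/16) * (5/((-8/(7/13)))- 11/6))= 630287/28639872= 0.02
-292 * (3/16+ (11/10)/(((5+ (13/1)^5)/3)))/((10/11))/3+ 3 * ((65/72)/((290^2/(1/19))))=-835859812561/41634882400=-20.08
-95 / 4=-23.75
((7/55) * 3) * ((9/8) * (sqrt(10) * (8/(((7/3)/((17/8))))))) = 1377 * sqrt(10)/440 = 9.90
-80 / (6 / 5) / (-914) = 100 / 1371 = 0.07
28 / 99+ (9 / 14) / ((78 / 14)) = 1025 / 2574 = 0.40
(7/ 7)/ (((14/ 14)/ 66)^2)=4356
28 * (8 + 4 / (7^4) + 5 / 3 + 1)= 307376 / 1029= 298.71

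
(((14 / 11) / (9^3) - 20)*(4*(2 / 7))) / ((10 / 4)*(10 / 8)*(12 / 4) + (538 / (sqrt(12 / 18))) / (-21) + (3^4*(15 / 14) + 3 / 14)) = -18463899776 / 69605471529 - 22086888448*sqrt(6) / 626449243761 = -0.35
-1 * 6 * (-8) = 48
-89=-89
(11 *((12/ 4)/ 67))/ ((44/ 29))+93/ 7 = 25533/ 1876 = 13.61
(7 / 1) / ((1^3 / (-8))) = -56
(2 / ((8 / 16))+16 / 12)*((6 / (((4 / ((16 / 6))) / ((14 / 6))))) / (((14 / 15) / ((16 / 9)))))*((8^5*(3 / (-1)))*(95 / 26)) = -3984588800 / 117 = -34056314.53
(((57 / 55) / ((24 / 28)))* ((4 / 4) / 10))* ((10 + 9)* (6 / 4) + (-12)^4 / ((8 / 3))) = 188727 / 200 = 943.64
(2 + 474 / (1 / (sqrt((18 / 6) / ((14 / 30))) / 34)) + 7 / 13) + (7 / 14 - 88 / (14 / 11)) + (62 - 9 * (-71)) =711 * sqrt(35) / 119 + 115551 / 182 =670.24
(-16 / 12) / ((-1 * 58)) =2 / 87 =0.02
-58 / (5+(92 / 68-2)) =-493 / 37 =-13.32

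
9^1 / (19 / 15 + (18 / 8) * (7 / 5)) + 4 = 320 / 53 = 6.04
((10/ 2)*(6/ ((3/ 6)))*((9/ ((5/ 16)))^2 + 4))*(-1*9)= -450057.60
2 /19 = 0.11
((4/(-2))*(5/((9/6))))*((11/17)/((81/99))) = -2420/459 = -5.27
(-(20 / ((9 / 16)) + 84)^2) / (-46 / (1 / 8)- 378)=578888 / 30213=19.16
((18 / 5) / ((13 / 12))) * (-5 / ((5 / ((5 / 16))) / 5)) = -135 / 26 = -5.19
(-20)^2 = 400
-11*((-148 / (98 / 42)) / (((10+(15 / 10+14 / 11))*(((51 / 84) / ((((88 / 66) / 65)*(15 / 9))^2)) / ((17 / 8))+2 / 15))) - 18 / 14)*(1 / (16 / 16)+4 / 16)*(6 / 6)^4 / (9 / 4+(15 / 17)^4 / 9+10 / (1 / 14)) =20036710033065 / 158793351017581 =0.13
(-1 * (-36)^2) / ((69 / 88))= -38016 / 23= -1652.87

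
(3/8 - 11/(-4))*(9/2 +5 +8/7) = 3725/112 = 33.26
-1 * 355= -355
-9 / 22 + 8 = 167 / 22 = 7.59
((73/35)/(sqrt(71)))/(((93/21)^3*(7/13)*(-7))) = -949*sqrt(71)/10575805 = -0.00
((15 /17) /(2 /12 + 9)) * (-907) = -16326 /187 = -87.30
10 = 10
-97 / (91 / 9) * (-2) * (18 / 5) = 31428 / 455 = 69.07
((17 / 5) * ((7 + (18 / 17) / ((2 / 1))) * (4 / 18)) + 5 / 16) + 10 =16.00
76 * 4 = 304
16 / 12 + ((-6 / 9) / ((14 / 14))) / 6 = 11 / 9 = 1.22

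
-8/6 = -4/3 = -1.33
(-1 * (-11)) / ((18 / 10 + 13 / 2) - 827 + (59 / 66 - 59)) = -0.01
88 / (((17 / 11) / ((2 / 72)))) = 242 / 153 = 1.58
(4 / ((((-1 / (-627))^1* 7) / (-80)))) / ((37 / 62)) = -12439680 / 259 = -48029.65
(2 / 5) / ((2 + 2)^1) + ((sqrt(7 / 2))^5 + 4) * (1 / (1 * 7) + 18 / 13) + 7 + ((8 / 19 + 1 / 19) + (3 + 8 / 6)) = 934537 / 51870 + 973 * sqrt(14) / 104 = 53.02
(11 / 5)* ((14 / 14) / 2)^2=11 / 20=0.55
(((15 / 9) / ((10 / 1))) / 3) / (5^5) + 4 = 225001 / 56250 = 4.00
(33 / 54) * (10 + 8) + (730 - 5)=736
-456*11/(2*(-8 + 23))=-836/5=-167.20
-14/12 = -7/6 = -1.17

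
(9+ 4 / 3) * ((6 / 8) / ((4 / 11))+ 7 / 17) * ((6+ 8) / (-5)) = -146041 / 2040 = -71.59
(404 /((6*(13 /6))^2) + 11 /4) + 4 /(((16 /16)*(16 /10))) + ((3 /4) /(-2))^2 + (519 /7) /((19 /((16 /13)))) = 18102341 /1438528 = 12.58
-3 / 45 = -1 / 15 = -0.07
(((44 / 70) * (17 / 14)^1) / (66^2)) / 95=0.00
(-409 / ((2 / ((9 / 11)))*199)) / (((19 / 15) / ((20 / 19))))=-552150 / 790229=-0.70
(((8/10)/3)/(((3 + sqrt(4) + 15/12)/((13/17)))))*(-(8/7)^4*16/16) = -0.06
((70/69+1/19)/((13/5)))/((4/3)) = 6995/22724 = 0.31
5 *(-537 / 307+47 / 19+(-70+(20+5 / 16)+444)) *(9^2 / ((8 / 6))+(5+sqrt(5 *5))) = 52168238395 / 373312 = 139744.34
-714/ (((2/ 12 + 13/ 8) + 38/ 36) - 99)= 7344/ 989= 7.43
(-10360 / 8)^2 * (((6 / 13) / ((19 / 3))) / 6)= 5031075 / 247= 20368.72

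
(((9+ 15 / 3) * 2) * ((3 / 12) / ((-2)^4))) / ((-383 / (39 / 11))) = -273 / 67408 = -0.00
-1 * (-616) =616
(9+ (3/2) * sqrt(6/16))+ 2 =11.92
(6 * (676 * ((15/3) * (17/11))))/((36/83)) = 2384590/33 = 72260.30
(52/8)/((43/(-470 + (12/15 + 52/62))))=-471874/6665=-70.80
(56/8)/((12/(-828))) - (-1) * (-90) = -573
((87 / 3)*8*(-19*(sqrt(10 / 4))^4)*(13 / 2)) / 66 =-179075 / 66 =-2713.26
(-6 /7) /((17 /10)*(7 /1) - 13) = 60 /77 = 0.78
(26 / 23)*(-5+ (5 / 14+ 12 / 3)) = -117 / 161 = -0.73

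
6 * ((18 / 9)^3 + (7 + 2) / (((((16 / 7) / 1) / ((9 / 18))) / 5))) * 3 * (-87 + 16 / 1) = -364869 / 16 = -22804.31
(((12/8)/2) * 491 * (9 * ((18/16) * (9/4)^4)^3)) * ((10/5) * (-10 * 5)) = -68237468454469044825/8589934592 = -7943886850.78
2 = 2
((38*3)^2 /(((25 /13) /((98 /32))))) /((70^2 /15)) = 126711 /2000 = 63.36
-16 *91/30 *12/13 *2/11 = -448/55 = -8.15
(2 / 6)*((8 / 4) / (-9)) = -2 / 27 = -0.07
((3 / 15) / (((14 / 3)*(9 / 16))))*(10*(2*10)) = 320 / 21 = 15.24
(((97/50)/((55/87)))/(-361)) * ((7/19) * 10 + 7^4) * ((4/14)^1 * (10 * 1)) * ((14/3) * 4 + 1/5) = -1101.89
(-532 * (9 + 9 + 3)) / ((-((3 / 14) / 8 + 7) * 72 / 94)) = 4900784 / 2361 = 2075.72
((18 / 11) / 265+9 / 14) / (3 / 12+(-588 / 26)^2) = 8952606 / 7058354765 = 0.00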